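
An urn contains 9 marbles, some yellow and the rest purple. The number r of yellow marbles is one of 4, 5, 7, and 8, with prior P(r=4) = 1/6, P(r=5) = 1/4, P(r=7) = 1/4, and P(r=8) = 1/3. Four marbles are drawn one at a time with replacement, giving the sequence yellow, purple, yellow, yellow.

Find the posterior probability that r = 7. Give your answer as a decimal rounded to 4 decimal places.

For each hypothesis, P(data | H) works out to: P(data | r = 4) = (4/9)(5/9)(4/9)(4/9) = 0.048773; P(data | r = 5) = (5/9)(4/9)(5/9)(5/9) = 0.076208; P(data | r = 7) = (7/9)(2/9)(7/9)(7/9) = 0.10456; P(data | r = 8) = (8/9)(1/9)(8/9)(8/9) = 0.078037.
Weighting by the prior gives 1/6 · 0.048773 = 0.0081288, 1/4 · 0.076208 = 0.019052, 1/4 · 0.10456 = 0.026139, 1/3 · 0.078037 = 0.026012; summing to 0.079332.
Hence P(r = 7 | data) = (0.026139) / (0.079332) = 0.32949.

0.3295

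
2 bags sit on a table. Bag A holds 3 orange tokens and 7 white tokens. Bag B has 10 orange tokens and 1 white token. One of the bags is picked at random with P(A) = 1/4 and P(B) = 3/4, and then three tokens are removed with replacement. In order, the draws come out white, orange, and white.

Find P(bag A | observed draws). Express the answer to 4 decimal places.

For each hypothesis, P(data | H) works out to: P(data | bag A) = (7/10)(3/10)(7/10) = 0.147; P(data | bag B) = (1/11)(10/11)(1/11) = 0.0075131.
Weighting by the prior gives 1/4 · 0.147 = 0.03675, 3/4 · 0.0075131 = 0.0056349; these sum to 0.042385.
By Bayes' rule, P(bag A | data) = (0.03675) / (0.042385) = 0.86705.

0.8671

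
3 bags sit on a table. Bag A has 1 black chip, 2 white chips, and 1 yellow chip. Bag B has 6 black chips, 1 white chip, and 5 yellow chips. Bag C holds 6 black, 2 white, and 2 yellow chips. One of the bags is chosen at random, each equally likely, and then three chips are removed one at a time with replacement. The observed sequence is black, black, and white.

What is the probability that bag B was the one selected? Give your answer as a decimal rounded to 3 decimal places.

Under each hypothesis, the probability of the observed sequence is: P(data | bag A) = (1/4)(1/4)(2/4) = 0.03125; P(data | bag B) = (6/12)(6/12)(1/12) = 0.020833; P(data | bag C) = (6/10)(6/10)(2/10) = 0.072.
Multiplying each by its prior: 1/3 · 0.03125 = 0.010417, 1/3 · 0.020833 = 0.0069444, 1/3 · 0.072 = 0.024; summing to 0.041361.
Therefore the posterior P(bag B | data) = (0.0069444) / (0.041361) = 0.1679.

0.168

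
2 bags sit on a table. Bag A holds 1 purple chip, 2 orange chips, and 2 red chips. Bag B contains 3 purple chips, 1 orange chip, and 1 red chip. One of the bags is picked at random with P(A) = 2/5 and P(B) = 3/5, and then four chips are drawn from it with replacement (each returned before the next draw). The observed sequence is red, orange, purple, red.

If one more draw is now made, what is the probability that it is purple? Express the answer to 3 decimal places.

Under each hypothesis, the probability of the observed sequence is: P(data | bag A) = (2/5)(2/5)(1/5)(2/5) = 0.0128; P(data | bag B) = (1/5)(1/5)(3/5)(1/5) = 0.0048.
Multiplying each by its prior: 2/5 · 0.0128 = 0.00512, 3/5 · 0.0048 = 0.00288; these sum to 0.008.
Dividing through by the total gives posterior P(bag A | data) = 0.64, P(bag B | data) = 0.36.
So P(purple next | data) = Σ P(purple next | H) P(H | data) = (1/5)(0.64) + (3/5)(0.36) = 0.344.

0.344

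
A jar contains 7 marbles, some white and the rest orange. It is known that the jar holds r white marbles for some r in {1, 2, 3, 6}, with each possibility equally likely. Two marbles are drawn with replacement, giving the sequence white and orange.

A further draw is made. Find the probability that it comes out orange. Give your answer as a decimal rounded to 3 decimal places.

Compute the likelihood of the observed sequence for each case: P(data | r = 1) = (1/7)(6/7) = 6/49; P(data | r = 2) = (2/7)(5/7) = 10/49; P(data | r = 3) = (3/7)(4/7) = 12/49; P(data | r = 6) = (6/7)(1/7) = 6/49.
Multiplying each by its prior: 1/4 · 6/49 = 3/98, 1/4 · 10/49 = 5/98, 1/4 · 12/49 = 3/49, 1/4 · 6/49 = 3/98; these sum to 17/98.
The posterior is then P(r = 1 | data) = 3/17, P(r = 2 | data) = 5/17, P(r = 3 | data) = 6/17, P(r = 6 | data) = 3/17.
Averaging over the posterior, P(orange next | data) = (6/7)(3/17) + (5/7)(5/17) + (4/7)(6/17) + (1/7)(3/17) = 10/17.

0.588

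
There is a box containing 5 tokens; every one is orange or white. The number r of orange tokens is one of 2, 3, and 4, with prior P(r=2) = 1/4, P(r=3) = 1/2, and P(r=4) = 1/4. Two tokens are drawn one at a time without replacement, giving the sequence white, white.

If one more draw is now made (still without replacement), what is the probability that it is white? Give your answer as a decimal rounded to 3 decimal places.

0.200

For each hypothesis, P(data | H) works out to: P(data | r = 2) = (3/5)(2/4) = 3/10; P(data | r = 3) = (2/5)(1/4) = 1/10; P(data | r = 4) = (1/5)(0/4) = 0.
Multiplying each by its prior: 1/4 · 3/10 = 3/40, 1/2 · 1/10 = 1/20, 1/4 · 0 = 0; with total 1/8.
Normalising, the posterior is P(r = 2 | data) = 3/5, P(r = 3 | data) = 2/5, P(r = 4 | data) = 0.
So P(white next | data) = Σ P(white next | H) P(H | data) = (1/3)(3/5) + (0)(2/5) = 1/5.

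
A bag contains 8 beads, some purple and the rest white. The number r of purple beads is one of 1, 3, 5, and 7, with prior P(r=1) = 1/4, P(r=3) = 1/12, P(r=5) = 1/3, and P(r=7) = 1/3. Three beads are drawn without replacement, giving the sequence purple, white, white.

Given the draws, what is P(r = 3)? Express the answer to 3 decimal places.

0.196

For each hypothesis, P(data | H) works out to: P(data | r = 1) = (1/8)(7/7)(6/6) = 1/8; P(data | r = 3) = (3/8)(5/7)(4/6) = 5/28; P(data | r = 5) = (5/8)(3/7)(2/6) = 5/56; P(data | r = 7) = (7/8)(1/7)(0/6) = 0.
The prior-weighted likelihoods are 1/4 · 1/8 = 1/32, 1/12 · 5/28 = 5/336, 1/3 · 5/56 = 5/168, 1/3 · 0 = 0; with total 17/224.
Hence P(r = 3 | data) = (5/336) / (17/224) = 10/51.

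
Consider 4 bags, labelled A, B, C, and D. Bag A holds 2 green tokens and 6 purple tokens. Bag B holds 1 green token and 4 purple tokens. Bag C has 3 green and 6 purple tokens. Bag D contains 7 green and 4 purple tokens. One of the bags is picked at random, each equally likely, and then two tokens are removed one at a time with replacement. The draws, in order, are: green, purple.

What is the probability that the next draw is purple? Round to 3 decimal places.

0.625

The likelihood of the observed sequence under each hypothesis: P(data | bag A) = (2/8)(6/8) = 0.1875; P(data | bag B) = (1/5)(4/5) = 0.16; P(data | bag C) = (3/9)(6/9) = 0.22222; P(data | bag D) = (7/11)(4/11) = 0.2314.
Multiplying each by its prior: 1/4 · 0.1875 = 0.046875, 1/4 · 0.16 = 0.04, 1/4 · 0.22222 = 0.055556, 1/4 · 0.2314 = 0.057851; summing to 0.20028.
Dividing through by the total gives posterior P(bag A | data) = 0.23405, P(bag B | data) = 0.19972, P(bag C | data) = 0.27739, P(bag D | data) = 0.28885.
Averaging over the posterior, P(purple next | data) = (3/4)(0.23405) + (4/5)(0.19972) + (2/3)(0.27739) + (4/11)(0.28885) = 0.62527.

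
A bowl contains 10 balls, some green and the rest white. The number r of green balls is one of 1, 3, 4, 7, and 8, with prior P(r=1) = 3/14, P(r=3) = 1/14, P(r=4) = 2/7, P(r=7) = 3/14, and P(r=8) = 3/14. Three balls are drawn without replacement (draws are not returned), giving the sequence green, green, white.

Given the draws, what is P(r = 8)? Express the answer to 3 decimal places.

Compute the likelihood of the observed sequence for each case: P(data | r = 1) = (1/10)(0/9) = 0; P(data | r = 3) = (3/10)(2/9)(7/8) = 7/120; P(data | r = 4) = (4/10)(3/9)(6/8) = 1/10; P(data | r = 7) = (7/10)(6/9)(3/8) = 7/40; P(data | r = 8) = (8/10)(7/9)(2/8) = 7/45.
Multiplying each by its prior: 3/14 · 0 = 0, 1/14 · 7/120 = 1/240, 2/7 · 1/10 = 1/35, 3/14 · 7/40 = 3/80, 3/14 · 7/45 = 1/30; with total 29/280.
Hence P(r = 8 | data) = (1/30) / (29/280) = 28/87.

0.322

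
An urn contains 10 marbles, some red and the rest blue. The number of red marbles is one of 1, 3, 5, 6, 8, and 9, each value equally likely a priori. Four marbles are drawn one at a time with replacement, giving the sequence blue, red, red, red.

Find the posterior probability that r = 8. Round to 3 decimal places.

0.298

The likelihood of the observed sequence under each hypothesis: P(data | r = 1) = (9/10)(1/10)(1/10)(1/10) = 0.0009; P(data | r = 3) = (7/10)(3/10)(3/10)(3/10) = 0.0189; P(data | r = 5) = (5/10)(5/10)(5/10)(5/10) = 0.0625; P(data | r = 6) = (4/10)(6/10)(6/10)(6/10) = 0.0864; P(data | r = 8) = (2/10)(8/10)(8/10)(8/10) = 0.1024; P(data | r = 9) = (1/10)(9/10)(9/10)(9/10) = 0.0729.
The prior-weighted likelihoods are 1/6 · 0.0009 = 0.00015, 1/6 · 0.0189 = 0.00315, 1/6 · 0.0625 = 0.010417, 1/6 · 0.0864 = 0.0144, 1/6 · 0.1024 = 0.017067, 1/6 · 0.0729 = 0.01215; these sum to 0.057333.
Therefore the posterior P(r = 8 | data) = (0.017067) / (0.057333) = 0.29767.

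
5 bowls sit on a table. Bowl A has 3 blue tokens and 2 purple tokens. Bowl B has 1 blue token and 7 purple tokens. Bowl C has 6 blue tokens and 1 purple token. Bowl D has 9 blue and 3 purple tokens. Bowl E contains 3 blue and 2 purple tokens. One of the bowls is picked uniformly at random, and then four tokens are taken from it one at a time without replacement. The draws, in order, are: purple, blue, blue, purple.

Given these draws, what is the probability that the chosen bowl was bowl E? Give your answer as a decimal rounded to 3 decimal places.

Compute the likelihood of the observed sequence for each case: P(data | bowl A) = (2/5)(3/4)(2/3)(1/2) = 1/10; P(data | bowl B) = (7/8)(1/7)(0/6) = 0; P(data | bowl C) = (1/7)(6/6)(5/5)(0/4) = 0; P(data | bowl D) = (3/12)(9/11)(8/10)(2/9) = 2/55; P(data | bowl E) = (2/5)(3/4)(2/3)(1/2) = 1/10.
Weighting by the prior gives 1/5 · 1/10 = 1/50, 1/5 · 0 = 0, 1/5 · 0 = 0, 1/5 · 2/55 = 2/275, 1/5 · 1/10 = 1/50; with total 13/275.
Therefore the posterior P(bowl E | data) = (1/50) / (13/275) = 11/26.

0.423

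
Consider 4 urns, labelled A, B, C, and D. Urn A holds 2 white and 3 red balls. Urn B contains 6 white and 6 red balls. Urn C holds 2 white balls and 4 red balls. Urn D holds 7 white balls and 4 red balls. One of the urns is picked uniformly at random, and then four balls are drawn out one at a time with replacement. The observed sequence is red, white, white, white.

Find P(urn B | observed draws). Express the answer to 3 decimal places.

For each hypothesis, P(data | H) works out to: P(data | urn A) = (3/5)(2/5)(2/5)(2/5) = 0.0384; P(data | urn B) = (6/12)(6/12)(6/12)(6/12) = 0.0625; P(data | urn C) = (4/6)(2/6)(2/6)(2/6) = 0.024691; P(data | urn D) = (4/11)(7/11)(7/11)(7/11) = 0.093709.
Weighting by the prior gives 1/4 · 0.0384 = 0.0096, 1/4 · 0.0625 = 0.015625, 1/4 · 0.024691 = 0.0061728, 1/4 · 0.093709 = 0.023427; these sum to 0.054825.
By Bayes' rule, P(urn B | data) = (0.015625) / (0.054825) = 0.285.

0.285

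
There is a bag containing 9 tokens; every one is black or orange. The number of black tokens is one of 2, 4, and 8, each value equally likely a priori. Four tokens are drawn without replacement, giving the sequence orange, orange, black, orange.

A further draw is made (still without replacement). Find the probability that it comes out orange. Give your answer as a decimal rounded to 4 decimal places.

0.6545

For each hypothesis, P(data | H) works out to: P(data | r = 2) = (7/9)(6/8)(2/7)(5/6) = 5/36; P(data | r = 4) = (5/9)(4/8)(4/7)(3/6) = 5/63; P(data | r = 8) = (1/9)(0/8) = 0.
The prior-weighted likelihoods are 1/3 · 5/36 = 5/108, 1/3 · 5/63 = 5/189, 1/3 · 0 = 0; summing to 55/756.
Normalising, the posterior is P(r = 2 | data) = 7/11, P(r = 4 | data) = 4/11, P(r = 8 | data) = 0.
So P(orange next | data) = Σ P(orange next | H) P(H | data) = (4/5)(7/11) + (2/5)(4/11) = 36/55.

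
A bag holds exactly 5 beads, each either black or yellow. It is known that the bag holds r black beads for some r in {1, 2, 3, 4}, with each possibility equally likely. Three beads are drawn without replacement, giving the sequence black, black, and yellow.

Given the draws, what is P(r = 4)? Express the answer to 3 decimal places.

The likelihood of the observed sequence under each hypothesis: P(data | r = 1) = (1/5)(0/4) = 0; P(data | r = 2) = (2/5)(1/4)(3/3) = 1/10; P(data | r = 3) = (3/5)(2/4)(2/3) = 1/5; P(data | r = 4) = (4/5)(3/4)(1/3) = 1/5.
Weighting by the prior gives 1/4 · 0 = 0, 1/4 · 1/10 = 1/40, 1/4 · 1/5 = 1/20, 1/4 · 1/5 = 1/20; summing to 1/8.
So P(r = 4 | data) = (1/20) / (1/8) = 2/5.

0.400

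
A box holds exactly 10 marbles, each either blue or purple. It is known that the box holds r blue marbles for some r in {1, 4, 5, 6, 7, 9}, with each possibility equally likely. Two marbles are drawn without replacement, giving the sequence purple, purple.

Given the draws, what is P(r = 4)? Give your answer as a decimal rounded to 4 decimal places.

0.2143

Compute the likelihood of the observed sequence for each case: P(data | r = 1) = (9/10)(8/9) = 4/5; P(data | r = 4) = (6/10)(5/9) = 1/3; P(data | r = 5) = (5/10)(4/9) = 2/9; P(data | r = 6) = (4/10)(3/9) = 2/15; P(data | r = 7) = (3/10)(2/9) = 1/15; P(data | r = 9) = (1/10)(0/9) = 0.
Weighting by the prior gives 1/6 · 4/5 = 2/15, 1/6 · 1/3 = 1/18, 1/6 · 2/9 = 1/27, 1/6 · 2/15 = 1/45, 1/6 · 1/15 = 1/90, 1/6 · 0 = 0; with total 7/27.
Therefore the posterior P(r = 4 | data) = (1/18) / (7/27) = 3/14.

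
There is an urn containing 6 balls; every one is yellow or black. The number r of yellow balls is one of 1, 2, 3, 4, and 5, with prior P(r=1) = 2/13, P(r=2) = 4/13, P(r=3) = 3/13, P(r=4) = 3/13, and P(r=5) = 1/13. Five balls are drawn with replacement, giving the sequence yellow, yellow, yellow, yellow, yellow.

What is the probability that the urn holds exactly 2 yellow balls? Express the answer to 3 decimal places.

0.018

Compute the likelihood of the observed sequence for each case: P(data | r = 1) = (1/6)(1/6)(1/6)(1/6)(1/6) = 0.0001286; P(data | r = 2) = (2/6)(2/6)(2/6)(2/6)(2/6) = 0.0041152; P(data | r = 3) = (3/6)(3/6)(3/6)(3/6)(3/6) = 0.03125; P(data | r = 4) = (4/6)(4/6)(4/6)(4/6)(4/6) = 0.13169; P(data | r = 5) = (5/6)(5/6)(5/6)(5/6)(5/6) = 0.40188.
Multiplying each by its prior: 2/13 · 0.0001286 = 1.9785e-05, 4/13 · 0.0041152 = 0.0012662, 3/13 · 0.03125 = 0.0072115, 3/13 · 0.13169 = 0.030389, 1/13 · 0.40188 = 0.030914; these sum to 0.069801.
So P(r = 2 | data) = (0.0012662) / (0.069801) = 0.018141.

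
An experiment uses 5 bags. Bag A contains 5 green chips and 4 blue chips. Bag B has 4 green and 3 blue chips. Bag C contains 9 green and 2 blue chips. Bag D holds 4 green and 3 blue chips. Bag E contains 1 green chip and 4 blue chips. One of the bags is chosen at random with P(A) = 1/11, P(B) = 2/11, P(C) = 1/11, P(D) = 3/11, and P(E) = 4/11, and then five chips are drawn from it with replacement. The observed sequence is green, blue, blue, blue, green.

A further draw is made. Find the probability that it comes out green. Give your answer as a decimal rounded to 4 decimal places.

0.4478

The likelihood of the observed sequence under each hypothesis: P(data | bag A) = (5/9)(4/9)(4/9)(4/9)(5/9) = 0.027096; P(data | bag B) = (4/7)(3/7)(3/7)(3/7)(4/7) = 0.025704; P(data | bag C) = (9/11)(2/11)(2/11)(2/11)(9/11) = 0.0040236; P(data | bag D) = (4/7)(3/7)(3/7)(3/7)(4/7) = 0.025704; P(data | bag E) = (1/5)(4/5)(4/5)(4/5)(1/5) = 0.02048.
Multiplying each by its prior: 1/11 · 0.027096 = 0.0024633, 2/11 · 0.025704 = 0.0046734, 1/11 · 0.0040236 = 0.00036578, 3/11 · 0.025704 = 0.0070101, 4/11 · 0.02048 = 0.0074473; these sum to 0.02196.
Dividing through by the total gives posterior P(bag A | data) = 0.11217, P(bag B | data) = 0.21282, P(bag C | data) = 0.016657, P(bag D | data) = 0.31922, P(bag E | data) = 0.33913.
Averaging over the posterior, P(green next | data) = (5/9)(0.11217) + (4/7)(0.21282) + (9/11)(0.016657) + (4/7)(0.31922) + (1/5)(0.33913) = 0.44779.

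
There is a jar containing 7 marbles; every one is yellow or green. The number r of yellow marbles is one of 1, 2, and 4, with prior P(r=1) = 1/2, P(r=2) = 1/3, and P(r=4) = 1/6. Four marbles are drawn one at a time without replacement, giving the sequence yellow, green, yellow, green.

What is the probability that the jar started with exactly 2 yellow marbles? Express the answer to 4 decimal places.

0.5263

The likelihood of the observed sequence under each hypothesis: P(data | r = 1) = (1/7)(6/6)(0/5) = 0; P(data | r = 2) = (2/7)(5/6)(1/5)(4/4) = 1/21; P(data | r = 4) = (4/7)(3/6)(3/5)(2/4) = 3/35.
The prior-weighted likelihoods are 1/2 · 0 = 0, 1/3 · 1/21 = 1/63, 1/6 · 3/35 = 1/70; these sum to 19/630.
So P(r = 2 | data) = (1/63) / (19/630) = 10/19.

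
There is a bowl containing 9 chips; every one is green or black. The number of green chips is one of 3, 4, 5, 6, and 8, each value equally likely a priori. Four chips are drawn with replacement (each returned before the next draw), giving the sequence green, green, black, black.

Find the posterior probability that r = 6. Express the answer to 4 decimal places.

Under each hypothesis, the probability of the observed sequence is: P(data | r = 3) = (3/9)(3/9)(6/9)(6/9) = 0.049383; P(data | r = 4) = (4/9)(4/9)(5/9)(5/9) = 0.060966; P(data | r = 5) = (5/9)(5/9)(4/9)(4/9) = 0.060966; P(data | r = 6) = (6/9)(6/9)(3/9)(3/9) = 0.049383; P(data | r = 8) = (8/9)(8/9)(1/9)(1/9) = 0.0097546.
Multiplying each by its prior: 1/5 · 0.049383 = 0.0098765, 1/5 · 0.060966 = 0.012193, 1/5 · 0.060966 = 0.012193, 1/5 · 0.049383 = 0.0098765, 1/5 · 0.0097546 = 0.0019509; summing to 0.046091.
So P(r = 6 | data) = (0.0098765) / (0.046091) = 0.21429.

0.2143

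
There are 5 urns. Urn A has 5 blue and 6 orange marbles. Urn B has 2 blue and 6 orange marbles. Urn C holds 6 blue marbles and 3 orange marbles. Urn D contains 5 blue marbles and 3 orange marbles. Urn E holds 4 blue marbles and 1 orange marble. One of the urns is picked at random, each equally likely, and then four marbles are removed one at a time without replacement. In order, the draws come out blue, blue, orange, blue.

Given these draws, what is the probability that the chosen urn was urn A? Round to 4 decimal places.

For each hypothesis, P(data | H) works out to: P(data | urn A) = (5/11)(4/10)(6/9)(3/8) = 0.045455; P(data | urn B) = (2/8)(1/7)(6/6)(0/5) = 0; P(data | urn C) = (6/9)(5/8)(3/7)(4/6) = 0.11905; P(data | urn D) = (5/8)(4/7)(3/6)(3/5) = 0.10714; P(data | urn E) = (4/5)(3/4)(1/3)(2/2) = 0.2.
The prior-weighted likelihoods are 1/5 · 0.045455 = 0.0090909, 1/5 · 0 = 0, 1/5 · 0.11905 = 0.02381, 1/5 · 0.10714 = 0.021429, 1/5 · 0.2 = 0.04; these sum to 0.094329.
So P(urn A | data) = (0.0090909) / (0.094329) = 0.096374.

0.0964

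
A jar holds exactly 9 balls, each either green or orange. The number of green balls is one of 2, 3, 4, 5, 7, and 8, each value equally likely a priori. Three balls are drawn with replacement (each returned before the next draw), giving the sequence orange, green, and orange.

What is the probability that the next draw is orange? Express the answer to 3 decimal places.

0.584

The likelihood of the observed sequence under each hypothesis: P(data | r = 2) = (7/9)(2/9)(7/9) = 0.13443; P(data | r = 3) = (6/9)(3/9)(6/9) = 0.14815; P(data | r = 4) = (5/9)(4/9)(5/9) = 0.13717; P(data | r = 5) = (4/9)(5/9)(4/9) = 0.10974; P(data | r = 7) = (2/9)(7/9)(2/9) = 0.038409; P(data | r = 8) = (1/9)(8/9)(1/9) = 0.010974.
Multiplying each by its prior: 1/6 · 0.13443 = 0.022405, 1/6 · 0.14815 = 0.024691, 1/6 · 0.13717 = 0.022862, 1/6 · 0.10974 = 0.01829, 1/6 · 0.038409 = 0.0064015, 1/6 · 0.010974 = 0.001829; with total 0.096479.
Dividing through by the total gives posterior P(r = 2 | data) = 0.23223, P(r = 3 | data) = 0.25592, P(r = 4 | data) = 0.23697, P(r = 5 | data) = 0.18957, P(r = 7 | data) = 0.066351, P(r = 8 | data) = 0.018957.
The predictive probability is P(orange next | data) = (7/9)(0.23223) + (2/3)(0.25592) + (5/9)(0.23697) + (4/9)(0.18957) + (2/9)(0.066351) + (1/9)(0.018957) = 0.58399.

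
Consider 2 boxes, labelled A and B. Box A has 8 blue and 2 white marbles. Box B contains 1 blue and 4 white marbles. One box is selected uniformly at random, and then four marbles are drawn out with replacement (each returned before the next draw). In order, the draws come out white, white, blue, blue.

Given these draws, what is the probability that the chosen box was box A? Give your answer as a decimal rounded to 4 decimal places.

Under each hypothesis, the probability of the observed sequence is: P(data | box A) = (2/10)(2/10)(8/10)(8/10) = 16/625; P(data | box B) = (4/5)(4/5)(1/5)(1/5) = 16/625.
Weighting by the prior gives 1/2 · 16/625 = 8/625, 1/2 · 16/625 = 8/625; summing to 16/625.
By Bayes' rule, P(box A | data) = (8/625) / (16/625) = 1/2.

0.5000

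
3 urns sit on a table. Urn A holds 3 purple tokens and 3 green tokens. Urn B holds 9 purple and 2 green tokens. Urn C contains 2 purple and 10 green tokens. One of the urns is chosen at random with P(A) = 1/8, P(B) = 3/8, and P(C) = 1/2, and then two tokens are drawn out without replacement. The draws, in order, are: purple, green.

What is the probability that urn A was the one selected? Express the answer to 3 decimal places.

Under each hypothesis, the probability of the observed sequence is: P(data | urn A) = (3/6)(3/5) = 0.3; P(data | urn B) = (9/11)(2/10) = 0.16364; P(data | urn C) = (2/12)(10/11) = 0.15152.
Multiplying each by its prior: 1/8 · 0.3 = 0.0375, 3/8 · 0.16364 = 0.061364, 1/2 · 0.15152 = 0.075758; these sum to 0.17462.
So P(urn A | data) = (0.0375) / (0.17462) = 0.21475.

0.215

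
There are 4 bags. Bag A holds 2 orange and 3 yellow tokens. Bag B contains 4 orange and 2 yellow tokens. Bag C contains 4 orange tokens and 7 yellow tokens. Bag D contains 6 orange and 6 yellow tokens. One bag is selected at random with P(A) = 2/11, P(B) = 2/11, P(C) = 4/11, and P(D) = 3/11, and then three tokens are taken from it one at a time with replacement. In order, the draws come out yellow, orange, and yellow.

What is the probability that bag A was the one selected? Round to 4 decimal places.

For each hypothesis, P(data | H) works out to: P(data | bag A) = (3/5)(2/5)(3/5) = 0.144; P(data | bag B) = (2/6)(4/6)(2/6) = 0.074074; P(data | bag C) = (7/11)(4/11)(7/11) = 0.14726; P(data | bag D) = (6/12)(6/12)(6/12) = 0.125.
Multiplying each by its prior: 2/11 · 0.144 = 0.026182, 2/11 · 0.074074 = 0.013468, 4/11 · 0.14726 = 0.053548, 3/11 · 0.125 = 0.034091; with total 0.12729.
So P(bag A | data) = (0.026182) / (0.12729) = 0.20569.

0.2057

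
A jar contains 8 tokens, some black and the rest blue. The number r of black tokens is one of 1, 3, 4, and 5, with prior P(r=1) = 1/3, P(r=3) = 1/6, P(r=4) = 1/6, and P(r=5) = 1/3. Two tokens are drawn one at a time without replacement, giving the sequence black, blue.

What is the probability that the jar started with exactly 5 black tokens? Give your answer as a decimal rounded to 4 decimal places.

For each hypothesis, P(data | H) works out to: P(data | r = 1) = (1/8)(7/7) = 1/8; P(data | r = 3) = (3/8)(5/7) = 15/56; P(data | r = 4) = (4/8)(4/7) = 2/7; P(data | r = 5) = (5/8)(3/7) = 15/56.
Multiplying each by its prior: 1/3 · 1/8 = 1/24, 1/6 · 15/56 = 5/112, 1/6 · 2/7 = 1/21, 1/3 · 15/56 = 5/56; summing to 25/112.
By Bayes' rule, P(r = 5 | data) = (5/56) / (25/112) = 2/5.

0.4000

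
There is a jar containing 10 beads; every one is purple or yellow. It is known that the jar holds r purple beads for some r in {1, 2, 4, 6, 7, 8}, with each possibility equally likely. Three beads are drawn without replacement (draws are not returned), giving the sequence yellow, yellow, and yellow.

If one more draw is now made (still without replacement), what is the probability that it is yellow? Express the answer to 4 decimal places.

The likelihood of the observed sequence under each hypothesis: P(data | r = 1) = (9/10)(8/9)(7/8) = 7/10; P(data | r = 2) = (8/10)(7/9)(6/8) = 7/15; P(data | r = 4) = (6/10)(5/9)(4/8) = 1/6; P(data | r = 6) = (4/10)(3/9)(2/8) = 1/30; P(data | r = 7) = (3/10)(2/9)(1/8) = 1/120; P(data | r = 8) = (2/10)(1/9)(0/8) = 0.
The prior-weighted likelihoods are 1/6 · 7/10 = 7/60, 1/6 · 7/15 = 7/90, 1/6 · 1/6 = 1/36, 1/6 · 1/30 = 1/180, 1/6 · 1/120 = 1/720, 1/6 · 0 = 0; these sum to 11/48.
The posterior is then P(r = 1 | data) = 0.50909, P(r = 2 | data) = 0.33939, P(r = 4 | data) = 0.12121, P(r = 6 | data) = 0.024242, P(r = 7 | data) = 0.0060606, P(r = 8 | data) = 0.
The predictive probability is P(yellow next | data) = (6/7)(0.50909) + (5/7)(0.33939) + (3/7)(0.12121) + (1/7)(0.024242) + (0)(0.0060606) = 0.7342.

0.7342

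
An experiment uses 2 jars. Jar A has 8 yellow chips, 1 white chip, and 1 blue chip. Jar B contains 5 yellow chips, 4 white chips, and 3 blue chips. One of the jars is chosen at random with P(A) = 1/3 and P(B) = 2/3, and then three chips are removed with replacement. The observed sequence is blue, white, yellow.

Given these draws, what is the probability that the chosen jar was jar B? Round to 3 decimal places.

Under each hypothesis, the probability of the observed sequence is: P(data | jar A) = (1/10)(1/10)(8/10) = 0.008; P(data | jar B) = (3/12)(4/12)(5/12) = 0.034722.
Weighting by the prior gives 1/3 · 0.008 = 0.0026667, 2/3 · 0.034722 = 0.023148; with total 0.025815.
By Bayes' rule, P(jar B | data) = (0.023148) / (0.025815) = 0.8967.

0.897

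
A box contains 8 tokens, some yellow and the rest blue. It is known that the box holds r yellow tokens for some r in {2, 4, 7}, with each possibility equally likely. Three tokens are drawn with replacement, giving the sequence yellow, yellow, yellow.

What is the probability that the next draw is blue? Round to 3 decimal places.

0.195

The likelihood of the observed sequence under each hypothesis: P(data | r = 2) = (2/8)(2/8)(2/8) = 0.015625; P(data | r = 4) = (4/8)(4/8)(4/8) = 0.125; P(data | r = 7) = (7/8)(7/8)(7/8) = 0.66992.
The prior-weighted likelihoods are 1/3 · 0.015625 = 0.0052083, 1/3 · 0.125 = 0.041667, 1/3 · 0.66992 = 0.22331; summing to 0.27018.
Dividing through by the total gives posterior P(r = 2 | data) = 0.019277, P(r = 4 | data) = 0.15422, P(r = 7 | data) = 0.82651.
The predictive probability is P(blue next | data) = (3/4)(0.019277) + (1/2)(0.15422) + (1/8)(0.82651) = 0.19488.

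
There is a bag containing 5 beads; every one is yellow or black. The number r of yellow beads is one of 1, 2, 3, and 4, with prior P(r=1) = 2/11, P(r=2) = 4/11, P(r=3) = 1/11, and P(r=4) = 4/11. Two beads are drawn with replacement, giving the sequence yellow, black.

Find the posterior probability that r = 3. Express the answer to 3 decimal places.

For each hypothesis, P(data | H) works out to: P(data | r = 1) = (1/5)(4/5) = 4/25; P(data | r = 2) = (2/5)(3/5) = 6/25; P(data | r = 3) = (3/5)(2/5) = 6/25; P(data | r = 4) = (4/5)(1/5) = 4/25.
The prior-weighted likelihoods are 2/11 · 4/25 = 8/275, 4/11 · 6/25 = 24/275, 1/11 · 6/25 = 6/275, 4/11 · 4/25 = 16/275; with total 54/275.
Hence P(r = 3 | data) = (6/275) / (54/275) = 1/9.

0.111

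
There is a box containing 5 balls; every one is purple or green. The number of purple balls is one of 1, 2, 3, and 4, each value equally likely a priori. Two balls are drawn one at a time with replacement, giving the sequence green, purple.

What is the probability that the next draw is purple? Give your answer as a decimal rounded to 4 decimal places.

Under each hypothesis, the probability of the observed sequence is: P(data | r = 1) = (4/5)(1/5) = 4/25; P(data | r = 2) = (3/5)(2/5) = 6/25; P(data | r = 3) = (2/5)(3/5) = 6/25; P(data | r = 4) = (1/5)(4/5) = 4/25.
The prior-weighted likelihoods are 1/4 · 4/25 = 1/25, 1/4 · 6/25 = 3/50, 1/4 · 6/25 = 3/50, 1/4 · 4/25 = 1/25; summing to 1/5.
Dividing through by the total gives posterior P(r = 1 | data) = 1/5, P(r = 2 | data) = 3/10, P(r = 3 | data) = 3/10, P(r = 4 | data) = 1/5.
So P(purple next | data) = Σ P(purple next | H) P(H | data) = (1/5)(1/5) + (2/5)(3/10) + (3/5)(3/10) + (4/5)(1/5) = 1/2.

0.5000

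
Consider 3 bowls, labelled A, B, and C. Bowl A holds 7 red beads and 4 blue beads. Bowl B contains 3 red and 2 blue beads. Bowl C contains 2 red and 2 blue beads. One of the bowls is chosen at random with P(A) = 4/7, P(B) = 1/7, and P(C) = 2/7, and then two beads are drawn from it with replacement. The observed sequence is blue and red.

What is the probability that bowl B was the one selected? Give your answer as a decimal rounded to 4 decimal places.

Under each hypothesis, the probability of the observed sequence is: P(data | bowl A) = (4/11)(7/11) = 0.2314; P(data | bowl B) = (2/5)(3/5) = 0.24; P(data | bowl C) = (2/4)(2/4) = 0.25.
The prior-weighted likelihoods are 4/7 · 0.2314 = 0.13223, 1/7 · 0.24 = 0.034286, 2/7 · 0.25 = 0.071429; with total 0.23795.
By Bayes' rule, P(bowl B | data) = (0.034286) / (0.23795) = 0.14409.

0.1441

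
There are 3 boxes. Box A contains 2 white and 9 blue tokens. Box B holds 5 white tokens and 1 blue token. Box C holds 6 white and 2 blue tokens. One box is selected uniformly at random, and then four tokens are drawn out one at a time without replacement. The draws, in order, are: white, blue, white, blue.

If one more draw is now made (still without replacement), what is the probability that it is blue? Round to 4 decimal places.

For each hypothesis, P(data | H) works out to: P(data | box A) = (2/11)(9/10)(1/9)(8/8) = 0.018182; P(data | box B) = (5/6)(1/5)(4/4)(0/3) = 0; P(data | box C) = (6/8)(2/7)(5/6)(1/5) = 0.035714.
Weighting by the prior gives 1/3 · 0.018182 = 0.0060606, 1/3 · 0 = 0, 1/3 · 0.035714 = 0.011905; these sum to 0.017965.
Normalising, the posterior is P(box A | data) = 0.33735, P(box B | data) = 0, P(box C | data) = 0.66265.
The predictive probability is P(blue next | data) = (1)(0.33735) + (0)(0.66265) = 0.33735.

0.3373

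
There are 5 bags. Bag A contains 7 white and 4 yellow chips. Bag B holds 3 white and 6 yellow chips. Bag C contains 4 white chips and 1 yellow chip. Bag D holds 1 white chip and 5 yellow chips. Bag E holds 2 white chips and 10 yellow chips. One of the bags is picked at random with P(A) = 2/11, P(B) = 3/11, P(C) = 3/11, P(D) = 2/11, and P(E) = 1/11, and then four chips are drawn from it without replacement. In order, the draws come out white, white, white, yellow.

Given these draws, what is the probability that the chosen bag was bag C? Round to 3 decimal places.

For each hypothesis, P(data | H) works out to: P(data | bag A) = (7/11)(6/10)(5/9)(4/8) = 0.10606; P(data | bag B) = (3/9)(2/8)(1/7)(6/6) = 0.011905; P(data | bag C) = (4/5)(3/4)(2/3)(1/2) = 0.2; P(data | bag D) = (1/6)(0/5) = 0; P(data | bag E) = (2/12)(1/11)(0/10) = 0.
Multiplying each by its prior: 2/11 · 0.10606 = 0.019284, 3/11 · 0.011905 = 0.0032468, 3/11 · 0.2 = 0.054545, 2/11 · 0 = 0, 1/11 · 0 = 0; these sum to 0.077076.
By Bayes' rule, P(bag C | data) = (0.054545) / (0.077076) = 0.70768.

0.708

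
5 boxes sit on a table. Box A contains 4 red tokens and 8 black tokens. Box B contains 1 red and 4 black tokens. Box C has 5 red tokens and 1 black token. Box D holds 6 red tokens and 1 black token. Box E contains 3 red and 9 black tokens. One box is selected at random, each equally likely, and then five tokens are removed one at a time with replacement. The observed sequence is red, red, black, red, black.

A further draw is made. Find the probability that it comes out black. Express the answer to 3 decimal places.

0.441

Compute the likelihood of the observed sequence for each case: P(data | box A) = (4/12)(4/12)(8/12)(4/12)(8/12) = 0.016461; P(data | box B) = (1/5)(1/5)(4/5)(1/5)(4/5) = 0.00512; P(data | box C) = (5/6)(5/6)(1/6)(5/6)(1/6) = 0.016075; P(data | box D) = (6/7)(6/7)(1/7)(6/7)(1/7) = 0.012852; P(data | box E) = (3/12)(3/12)(9/12)(3/12)(9/12) = 0.0087891.
Weighting by the prior gives 1/5 · 0.016461 = 0.0032922, 1/5 · 0.00512 = 0.001024, 1/5 · 0.016075 = 0.003215, 1/5 · 0.012852 = 0.0025704, 1/5 · 0.0087891 = 0.0017578; summing to 0.011859.
Normalising, the posterior is P(box A | data) = 0.2776, P(box B | data) = 0.086345, P(box C | data) = 0.2711, P(box D | data) = 0.21674, P(box E | data) = 0.14822.
So P(black next | data) = Σ P(black next | H) P(H | data) = (2/3)(0.2776) + (4/5)(0.086345) + (1/6)(0.2711) + (1/7)(0.21674) + (3/4)(0.14822) = 0.44145.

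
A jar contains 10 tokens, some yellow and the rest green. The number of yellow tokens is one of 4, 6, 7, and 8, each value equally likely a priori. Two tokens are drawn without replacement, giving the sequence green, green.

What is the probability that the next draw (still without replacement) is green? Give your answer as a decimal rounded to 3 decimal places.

Compute the likelihood of the observed sequence for each case: P(data | r = 4) = (6/10)(5/9) = 1/3; P(data | r = 6) = (4/10)(3/9) = 2/15; P(data | r = 7) = (3/10)(2/9) = 1/15; P(data | r = 8) = (2/10)(1/9) = 1/45.
The prior-weighted likelihoods are 1/4 · 1/3 = 1/12, 1/4 · 2/15 = 1/30, 1/4 · 1/15 = 1/60, 1/4 · 1/45 = 1/180; with total 5/36.
The posterior is then P(r = 4 | data) = 3/5, P(r = 6 | data) = 6/25, P(r = 7 | data) = 3/25, P(r = 8 | data) = 1/25.
Averaging over the posterior, P(green next | data) = (1/2)(3/5) + (1/4)(6/25) + (1/8)(3/25) + (0)(1/25) = 3/8.

0.375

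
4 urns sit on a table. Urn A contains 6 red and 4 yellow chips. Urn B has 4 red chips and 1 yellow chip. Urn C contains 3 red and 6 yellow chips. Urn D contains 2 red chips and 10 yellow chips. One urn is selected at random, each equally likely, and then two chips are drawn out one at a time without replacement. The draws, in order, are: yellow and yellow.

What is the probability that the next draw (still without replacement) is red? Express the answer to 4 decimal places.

0.3368

For each hypothesis, P(data | H) works out to: P(data | urn A) = (4/10)(3/9) = 2/15; P(data | urn B) = (1/5)(0/4) = 0; P(data | urn C) = (6/9)(5/8) = 5/12; P(data | urn D) = (10/12)(9/11) = 15/22.
The prior-weighted likelihoods are 1/4 · 2/15 = 1/30, 1/4 · 0 = 0, 1/4 · 5/12 = 5/48, 1/4 · 15/22 = 15/88; these sum to 271/880.
Dividing through by the total gives posterior P(urn A | data) = 0.10824, P(urn B | data) = 0, P(urn C | data) = 0.33825, P(urn D | data) = 0.55351.
Averaging over the posterior, P(red next | data) = (3/4)(0.10824) + (3/7)(0.33825) + (1/5)(0.55351) = 0.33685.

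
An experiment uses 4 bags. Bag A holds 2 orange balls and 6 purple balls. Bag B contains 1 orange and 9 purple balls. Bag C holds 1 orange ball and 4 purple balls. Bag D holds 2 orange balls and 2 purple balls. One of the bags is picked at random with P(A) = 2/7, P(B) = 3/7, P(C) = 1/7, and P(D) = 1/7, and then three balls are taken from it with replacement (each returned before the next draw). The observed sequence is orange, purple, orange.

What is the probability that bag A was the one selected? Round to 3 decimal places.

The likelihood of the observed sequence under each hypothesis: P(data | bag A) = (2/8)(6/8)(2/8) = 0.046875; P(data | bag B) = (1/10)(9/10)(1/10) = 0.009; P(data | bag C) = (1/5)(4/5)(1/5) = 0.032; P(data | bag D) = (2/4)(2/4)(2/4) = 0.125.
The prior-weighted likelihoods are 2/7 · 0.046875 = 0.013393, 3/7 · 0.009 = 0.0038571, 1/7 · 0.032 = 0.0045714, 1/7 · 0.125 = 0.017857; these sum to 0.039679.
Therefore the posterior P(bag A | data) = (0.013393) / (0.039679) = 0.33753.

0.338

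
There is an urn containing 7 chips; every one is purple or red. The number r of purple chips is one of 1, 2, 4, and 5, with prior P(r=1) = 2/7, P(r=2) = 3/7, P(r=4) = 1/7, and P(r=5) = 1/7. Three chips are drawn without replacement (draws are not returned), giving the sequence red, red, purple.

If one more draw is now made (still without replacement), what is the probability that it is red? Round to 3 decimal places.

0.729

The likelihood of the observed sequence under each hypothesis: P(data | r = 1) = (6/7)(5/6)(1/5) = 1/7; P(data | r = 2) = (5/7)(4/6)(2/5) = 4/21; P(data | r = 4) = (3/7)(2/6)(4/5) = 4/35; P(data | r = 5) = (2/7)(1/6)(5/5) = 1/21.
The prior-weighted likelihoods are 2/7 · 1/7 = 2/49, 3/7 · 4/21 = 4/49, 1/7 · 4/35 = 4/245, 1/7 · 1/21 = 1/147; these sum to 107/735.
Normalising, the posterior is P(r = 1 | data) = 30/107, P(r = 2 | data) = 60/107, P(r = 4 | data) = 12/107, P(r = 5 | data) = 5/107.
So P(red next | data) = Σ P(red next | H) P(H | data) = (1)(30/107) + (3/4)(60/107) + (1/4)(12/107) + (0)(5/107) = 78/107.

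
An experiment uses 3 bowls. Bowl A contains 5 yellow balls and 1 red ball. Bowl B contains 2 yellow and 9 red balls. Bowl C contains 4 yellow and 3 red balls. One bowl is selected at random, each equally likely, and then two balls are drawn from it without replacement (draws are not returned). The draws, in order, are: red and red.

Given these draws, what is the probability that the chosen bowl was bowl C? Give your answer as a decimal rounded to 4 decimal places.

0.1792

For each hypothesis, P(data | H) works out to: P(data | bowl A) = (1/6)(0/5) = 0; P(data | bowl B) = (9/11)(8/10) = 0.65455; P(data | bowl C) = (3/7)(2/6) = 0.14286.
Weighting by the prior gives 1/3 · 0 = 0, 1/3 · 0.65455 = 0.21818, 1/3 · 0.14286 = 0.047619; summing to 0.2658.
Hence P(bowl C | data) = (0.047619) / (0.2658) = 0.17915.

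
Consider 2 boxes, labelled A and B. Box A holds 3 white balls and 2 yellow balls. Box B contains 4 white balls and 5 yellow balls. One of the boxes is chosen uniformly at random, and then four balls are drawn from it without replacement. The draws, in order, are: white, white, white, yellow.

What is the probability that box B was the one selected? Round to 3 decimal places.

0.284

The likelihood of the observed sequence under each hypothesis: P(data | box A) = (3/5)(2/4)(1/3)(2/2) = 1/10; P(data | box B) = (4/9)(3/8)(2/7)(5/6) = 5/126.
The prior-weighted likelihoods are 1/2 · 1/10 = 1/20, 1/2 · 5/126 = 5/252; summing to 22/315.
Therefore the posterior P(box B | data) = (5/252) / (22/315) = 25/88.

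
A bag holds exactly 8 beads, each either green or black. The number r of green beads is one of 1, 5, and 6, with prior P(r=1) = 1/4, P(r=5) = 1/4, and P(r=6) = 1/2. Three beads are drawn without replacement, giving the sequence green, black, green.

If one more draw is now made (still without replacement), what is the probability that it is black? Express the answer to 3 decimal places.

0.267

Compute the likelihood of the observed sequence for each case: P(data | r = 1) = (1/8)(7/7)(0/6) = 0; P(data | r = 5) = (5/8)(3/7)(4/6) = 5/28; P(data | r = 6) = (6/8)(2/7)(5/6) = 5/28.
Weighting by the prior gives 1/4 · 0 = 0, 1/4 · 5/28 = 5/112, 1/2 · 5/28 = 5/56; these sum to 15/112.
The posterior is then P(r = 1 | data) = 0, P(r = 5 | data) = 1/3, P(r = 6 | data) = 2/3.
Averaging over the posterior, P(black next | data) = (2/5)(1/3) + (1/5)(2/3) = 4/15.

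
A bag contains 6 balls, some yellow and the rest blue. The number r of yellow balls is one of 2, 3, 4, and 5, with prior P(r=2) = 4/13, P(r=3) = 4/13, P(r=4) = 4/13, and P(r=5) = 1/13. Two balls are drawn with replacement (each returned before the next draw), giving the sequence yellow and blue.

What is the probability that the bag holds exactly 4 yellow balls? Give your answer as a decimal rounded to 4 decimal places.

Under each hypothesis, the probability of the observed sequence is: P(data | r = 2) = (2/6)(4/6) = 2/9; P(data | r = 3) = (3/6)(3/6) = 1/4; P(data | r = 4) = (4/6)(2/6) = 2/9; P(data | r = 5) = (5/6)(1/6) = 5/36.
The prior-weighted likelihoods are 4/13 · 2/9 = 8/117, 4/13 · 1/4 = 1/13, 4/13 · 2/9 = 8/117, 1/13 · 5/36 = 5/468; summing to 35/156.
By Bayes' rule, P(r = 4 | data) = (8/117) / (35/156) = 32/105.

0.3048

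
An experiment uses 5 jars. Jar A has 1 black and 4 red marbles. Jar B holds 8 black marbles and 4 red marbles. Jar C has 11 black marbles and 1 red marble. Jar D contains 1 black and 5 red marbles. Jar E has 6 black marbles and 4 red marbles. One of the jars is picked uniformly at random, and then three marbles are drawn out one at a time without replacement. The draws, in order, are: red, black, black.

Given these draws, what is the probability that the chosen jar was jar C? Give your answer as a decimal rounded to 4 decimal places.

0.1986

For each hypothesis, P(data | H) works out to: P(data | jar A) = (4/5)(1/4)(0/3) = 0; P(data | jar B) = (4/12)(8/11)(7/10) = 0.1697; P(data | jar C) = (1/12)(11/11)(10/10) = 0.083333; P(data | jar D) = (5/6)(1/5)(0/4) = 0; P(data | jar E) = (4/10)(6/9)(5/8) = 0.16667.
The prior-weighted likelihoods are 1/5 · 0 = 0, 1/5 · 0.1697 = 0.033939, 1/5 · 0.083333 = 0.016667, 1/5 · 0 = 0, 1/5 · 0.16667 = 0.033333; summing to 0.083939.
Therefore the posterior P(jar C | data) = (0.016667) / (0.083939) = 0.19856.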